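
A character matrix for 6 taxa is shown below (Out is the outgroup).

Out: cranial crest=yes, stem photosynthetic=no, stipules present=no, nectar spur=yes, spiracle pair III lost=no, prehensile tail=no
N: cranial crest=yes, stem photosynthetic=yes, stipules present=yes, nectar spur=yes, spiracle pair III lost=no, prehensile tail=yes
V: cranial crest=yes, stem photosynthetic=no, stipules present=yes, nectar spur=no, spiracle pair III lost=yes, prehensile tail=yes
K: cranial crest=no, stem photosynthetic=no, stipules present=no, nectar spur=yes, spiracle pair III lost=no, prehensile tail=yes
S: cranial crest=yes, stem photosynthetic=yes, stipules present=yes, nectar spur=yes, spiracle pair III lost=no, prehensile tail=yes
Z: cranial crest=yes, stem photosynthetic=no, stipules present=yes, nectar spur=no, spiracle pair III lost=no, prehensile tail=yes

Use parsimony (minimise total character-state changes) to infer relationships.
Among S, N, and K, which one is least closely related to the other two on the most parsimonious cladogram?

K

Character polarity is set by the outgroup: the derived state is whichever differs from the outgroup's state, so for cranial crest, nectar spur the derived state is 'no', and for the remaining characters it is 'yes'.
cranial crest: derived state 'no' in K only — an autapomorphy, so it tells us nothing about relationships among taxa.
Only N and S show the derived state 'yes' for stem photosynthetic, supporting them as a clade.
Only N, S, V, and Z show the derived state 'yes' for stipules present, supporting them as a clade.
nectar spur: derived state 'no' in V and Z only — synapomorphy for {V, Z}.
spiracle pair III lost: derived state 'yes' in V only — an autapomorphy, so it tells us nothing about relationships among taxa.
prehensile tail (derived state 'yes') is shared by all ingroup taxa — unites the whole ingroup.
Most parsimonious ingroup topology: (((N,S),(V,Z)),K).
S and N share a more recent common ancestor with each other than either does with K, so K is the least closely related of the three.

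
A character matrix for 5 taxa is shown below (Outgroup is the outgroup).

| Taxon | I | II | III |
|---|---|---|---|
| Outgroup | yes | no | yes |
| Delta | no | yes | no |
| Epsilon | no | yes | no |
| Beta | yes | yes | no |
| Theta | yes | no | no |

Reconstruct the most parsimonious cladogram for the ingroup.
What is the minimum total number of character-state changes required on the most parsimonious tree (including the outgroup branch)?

Character polarity is set by the outgroup: the derived state is whichever differs from the outgroup's state, so for I, III the derived state is 'no', and for the remaining characters it is 'yes'.
I (derived state 'no') is shared by Delta and Epsilon — a synapomorphy uniting that clade.
II (derived state 'yes') is shared by Beta, Delta, and Epsilon — a synapomorphy uniting that clade.
III (derived state 'no') is shared by all ingroup taxa — unites the whole ingroup.
Most parsimonious ingroup topology: (((Delta,Epsilon),Beta),Theta).
Changes per character on this tree: I: 1; II: 1; III: 1.
Total = 3.

3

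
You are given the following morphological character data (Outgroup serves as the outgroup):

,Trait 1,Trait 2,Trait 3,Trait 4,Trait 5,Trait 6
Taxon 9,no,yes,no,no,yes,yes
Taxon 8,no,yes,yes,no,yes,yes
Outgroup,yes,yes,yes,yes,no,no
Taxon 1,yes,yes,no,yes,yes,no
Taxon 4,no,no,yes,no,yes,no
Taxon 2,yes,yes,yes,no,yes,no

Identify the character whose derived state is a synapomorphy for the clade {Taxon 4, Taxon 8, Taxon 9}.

Trait 1

Character polarity is set by the outgroup: the derived state is whichever differs from the outgroup's state, so for Trait 1, Trait 2, Trait 3, Trait 4 the derived state is 'no', and for the remaining characters it is 'yes'.
Trait 1 (derived state 'no') is shared by Taxon 4, Taxon 8, and Taxon 9 — a synapomorphy uniting that clade.
Trait 2 (derived state 'no') is unique to Taxon 4 (autapomorphy; uninformative for grouping).
Trait 3 (state 'no') occurs in Taxon 1 and Taxon 9 but conflicts with the nesting implied by the other characters — most parsimoniously interpreted as homoplasy.
Only Taxon 2, Taxon 4, Taxon 8, and Taxon 9 show the derived state 'no' for Trait 4, supporting them as a clade.
All ingroup taxa share the derived state 'yes' for Trait 5; it defines the ingroup but does not resolve relationships within it.
Trait 6 (derived state 'yes') is shared by Taxon 8 and Taxon 9 — a synapomorphy uniting that clade.
Most parsimonious ingroup topology: ((((Taxon 8,Taxon 9),Taxon 4),Taxon 2),Taxon 1).
The clade {Taxon 4, Taxon 8, Taxon 9} is supported by Trait 1: its derived state 'no' occurs in exactly those taxa and in no other taxon (including the outgroup).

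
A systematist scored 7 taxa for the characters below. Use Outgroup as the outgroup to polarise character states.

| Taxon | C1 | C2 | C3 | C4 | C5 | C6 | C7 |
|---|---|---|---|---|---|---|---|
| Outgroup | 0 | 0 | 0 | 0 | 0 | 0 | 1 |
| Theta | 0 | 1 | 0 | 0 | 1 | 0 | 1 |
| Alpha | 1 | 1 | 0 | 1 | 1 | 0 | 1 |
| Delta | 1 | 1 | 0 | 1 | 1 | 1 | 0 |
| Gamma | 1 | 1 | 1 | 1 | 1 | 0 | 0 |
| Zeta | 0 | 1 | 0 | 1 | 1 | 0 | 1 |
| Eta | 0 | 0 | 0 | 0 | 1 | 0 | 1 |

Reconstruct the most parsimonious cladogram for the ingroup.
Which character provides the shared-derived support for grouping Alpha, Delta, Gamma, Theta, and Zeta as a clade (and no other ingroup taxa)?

C2

Character polarity is set by the outgroup: the derived state is whichever differs from the outgroup's state, so for C7 the derived state is '0', and for the remaining characters it is '1'.
C1: derived state '1' in Alpha, Delta, and Gamma only — synapomorphy for {Alpha, Delta, Gamma}.
C2 (derived state '1') is shared by Alpha, Delta, Gamma, Theta, and Zeta — a synapomorphy uniting that clade.
C3: derived state '1' in Gamma only — an autapomorphy, so it tells us nothing about relationships among taxa.
Only Alpha, Delta, Gamma, and Zeta show the derived state '1' for C4, supporting them as a clade.
C5 (derived state '1') is shared by all ingroup taxa — unites the whole ingroup.
C6: derived state '1' in Delta only — an autapomorphy, so it tells us nothing about relationships among taxa.
C7 (derived state '0') is shared by Delta and Gamma — a synapomorphy uniting that clade.
Most parsimonious ingroup topology: ((Theta,((Alpha,(Delta,Gamma)),Zeta)),Eta).
The clade {Alpha, Delta, Gamma, Theta, Zeta} is supported by C2: its derived state '1' occurs in exactly those taxa and in no other taxon (including the outgroup).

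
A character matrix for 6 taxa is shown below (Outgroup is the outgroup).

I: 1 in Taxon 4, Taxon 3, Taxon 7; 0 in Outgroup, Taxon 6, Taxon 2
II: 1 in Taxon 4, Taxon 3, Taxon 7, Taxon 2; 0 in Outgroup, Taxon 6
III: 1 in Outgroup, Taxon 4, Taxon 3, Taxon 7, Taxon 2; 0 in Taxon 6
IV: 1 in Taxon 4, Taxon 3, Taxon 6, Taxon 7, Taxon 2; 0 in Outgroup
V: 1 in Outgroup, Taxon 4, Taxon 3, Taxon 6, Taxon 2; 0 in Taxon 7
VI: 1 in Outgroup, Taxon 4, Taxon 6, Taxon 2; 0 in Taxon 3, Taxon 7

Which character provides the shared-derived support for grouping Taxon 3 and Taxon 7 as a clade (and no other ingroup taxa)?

VI

Character polarity is set by the outgroup: the derived state is whichever differs from the outgroup's state, so for III, V, VI the derived state is '0', and for the remaining characters it is '1'.
Only Taxon 3, Taxon 4, and Taxon 7 show the derived state '1' for I, supporting them as a clade.
II: derived state '1' in Taxon 2, Taxon 3, Taxon 4, and Taxon 7 only — synapomorphy for {Taxon 2, Taxon 3, Taxon 4, Taxon 7}.
III: derived state '0' in Taxon 6 only — an autapomorphy, so it tells us nothing about relationships among taxa.
All ingroup taxa share the derived state '1' for IV; it defines the ingroup but does not resolve relationships within it.
V (derived state '0') is unique to Taxon 7 (autapomorphy; uninformative for grouping).
VI (derived state '0') is shared by Taxon 3 and Taxon 7 — a synapomorphy uniting that clade.
Most parsimonious ingroup topology: (((Taxon 4,(Taxon 3,Taxon 7)),Taxon 2),Taxon 6).
The clade {Taxon 3, Taxon 7} is supported by VI: its derived state '0' occurs in exactly those taxa and in no other taxon (including the outgroup).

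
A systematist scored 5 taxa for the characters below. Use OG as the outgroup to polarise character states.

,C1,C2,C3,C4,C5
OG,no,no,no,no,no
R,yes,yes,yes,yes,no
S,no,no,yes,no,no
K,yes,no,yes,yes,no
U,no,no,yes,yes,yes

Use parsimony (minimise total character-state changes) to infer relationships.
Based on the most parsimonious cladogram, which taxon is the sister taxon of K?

The outgroup has state 'no' for every character, so 'yes' is the derived state throughout.
C1: derived state 'yes' in K and R only — synapomorphy for {K, R}.
C2: derived state 'yes' in R only — an autapomorphy, so it tells us nothing about relationships among taxa.
All ingroup taxa share the derived state 'yes' for C3; it defines the ingroup but does not resolve relationships within it.
Only K, R, and U show the derived state 'yes' for C4, supporting them as a clade.
C5: derived state 'yes' in U only — an autapomorphy, so it tells us nothing about relationships among taxa.
Most parsimonious ingroup topology: (((R,K),U),S).
K and R form a cherry on this tree, so they are sister taxa.

R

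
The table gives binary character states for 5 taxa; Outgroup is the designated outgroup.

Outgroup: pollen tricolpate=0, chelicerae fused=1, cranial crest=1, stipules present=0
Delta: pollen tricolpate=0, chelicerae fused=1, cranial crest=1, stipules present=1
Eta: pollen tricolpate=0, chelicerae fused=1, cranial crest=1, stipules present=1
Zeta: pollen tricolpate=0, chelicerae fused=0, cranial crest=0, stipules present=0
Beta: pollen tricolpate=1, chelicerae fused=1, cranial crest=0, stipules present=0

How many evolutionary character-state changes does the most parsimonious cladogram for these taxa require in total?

Character polarity is set by the outgroup: the derived state is whichever differs from the outgroup's state, so for chelicerae fused, cranial crest the derived state is '0', and for the remaining characters it is '1'.
pollen tricolpate (derived state '1') is unique to Beta (autapomorphy; uninformative for grouping).
chelicerae fused (derived state '0') is unique to Zeta (autapomorphy; uninformative for grouping).
Only Beta and Zeta show the derived state '0' for cranial crest, supporting them as a clade.
stipules present (derived state '1') is shared by Delta and Eta — a synapomorphy uniting that clade.
Most parsimonious ingroup topology: ((Delta,Eta),(Zeta,Beta)).
Changes per character on this tree: pollen tricolpate: 1; chelicerae fused: 1; cranial crest: 1; stipules present: 1.
Total = 4.

4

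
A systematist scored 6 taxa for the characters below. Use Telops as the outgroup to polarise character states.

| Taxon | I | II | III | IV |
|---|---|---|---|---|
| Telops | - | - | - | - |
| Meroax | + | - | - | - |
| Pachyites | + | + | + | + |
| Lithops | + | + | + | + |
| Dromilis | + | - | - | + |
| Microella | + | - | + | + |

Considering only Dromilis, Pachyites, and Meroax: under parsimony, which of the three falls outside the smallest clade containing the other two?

The outgroup has state '-' for every character, so '+' is the derived state throughout.
All ingroup taxa share the derived state '+' for I; it defines the ingroup but does not resolve relationships within it.
Only Lithops and Pachyites show the derived state '+' for II, supporting them as a clade.
III: derived state '+' in Lithops, Microella, and Pachyites only — synapomorphy for {Lithops, Microella, Pachyites}.
IV: derived state '+' in Dromilis, Lithops, Microella, and Pachyites only — synapomorphy for {Dromilis, Lithops, Microella, Pachyites}.
Most parsimonious ingroup topology: (Meroax,(((Pachyites,Lithops),Microella),Dromilis)).
Pachyites and Dromilis share a more recent common ancestor with each other than either does with Meroax, so Meroax is the least closely related of the three.

Meroax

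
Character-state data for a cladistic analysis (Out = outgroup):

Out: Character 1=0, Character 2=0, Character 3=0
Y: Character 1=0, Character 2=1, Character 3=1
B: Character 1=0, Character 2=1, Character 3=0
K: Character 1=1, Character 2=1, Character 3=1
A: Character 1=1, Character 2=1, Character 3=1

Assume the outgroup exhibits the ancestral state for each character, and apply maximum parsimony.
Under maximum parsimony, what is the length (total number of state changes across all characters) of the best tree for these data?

The outgroup has state '0' for every character, so '1' is the derived state throughout.
Character 1 (derived state '1') is shared by A and K — a synapomorphy uniting that clade.
All ingroup taxa share the derived state '1' for Character 2; it defines the ingroup but does not resolve relationships within it.
Only A, K, and Y show the derived state '1' for Character 3, supporting them as a clade.
Most parsimonious ingroup topology: ((Y,(K,A)),B).
Changes per character on this tree: Character 1: 1; Character 2: 1; Character 3: 1.
Total = 3.

3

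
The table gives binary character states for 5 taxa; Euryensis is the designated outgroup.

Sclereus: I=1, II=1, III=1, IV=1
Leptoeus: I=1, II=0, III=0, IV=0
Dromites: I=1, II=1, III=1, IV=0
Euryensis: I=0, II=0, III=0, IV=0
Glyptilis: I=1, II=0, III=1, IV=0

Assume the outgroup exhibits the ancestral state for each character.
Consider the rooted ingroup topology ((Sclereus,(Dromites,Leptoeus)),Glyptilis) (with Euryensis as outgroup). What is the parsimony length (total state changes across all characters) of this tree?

Map each character onto ((Sclereus,(Dromites,Leptoeus)),Glyptilis) (rooted by Euryensis) and count the minimum state changes it requires (Fitch parsimony):
I: 1; II: 2; III: 2; IV: 1.
Total tree length = 6.

6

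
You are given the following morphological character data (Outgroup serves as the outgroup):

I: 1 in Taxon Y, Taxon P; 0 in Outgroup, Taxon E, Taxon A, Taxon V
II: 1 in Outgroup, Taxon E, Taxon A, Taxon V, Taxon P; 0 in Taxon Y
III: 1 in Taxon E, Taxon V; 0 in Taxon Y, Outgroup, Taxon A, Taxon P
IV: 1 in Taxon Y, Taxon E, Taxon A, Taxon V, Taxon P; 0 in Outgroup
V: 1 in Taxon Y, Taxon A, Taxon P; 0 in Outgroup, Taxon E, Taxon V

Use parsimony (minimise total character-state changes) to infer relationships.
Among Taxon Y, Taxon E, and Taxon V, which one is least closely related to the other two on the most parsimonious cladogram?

Character polarity is set by the outgroup: the derived state is whichever differs from the outgroup's state, so for II the derived state is '0', and for the remaining characters it is '1'.
Only Taxon P and Taxon Y show the derived state '1' for I, supporting them as a clade.
II: derived state '0' in Taxon Y only — an autapomorphy, so it tells us nothing about relationships among taxa.
Only Taxon E and Taxon V show the derived state '1' for III, supporting them as a clade.
IV (derived state '1') is shared by all ingroup taxa — unites the whole ingroup.
V: derived state '1' in Taxon A, Taxon P, and Taxon Y only — synapomorphy for {Taxon A, Taxon P, Taxon Y}.
Most parsimonious ingroup topology: ((Taxon V,Taxon E),((Taxon P,Taxon Y),Taxon A)).
Taxon E and Taxon V share a more recent common ancestor with each other than either does with Taxon Y, so Taxon Y is the least closely related of the three.

Taxon Y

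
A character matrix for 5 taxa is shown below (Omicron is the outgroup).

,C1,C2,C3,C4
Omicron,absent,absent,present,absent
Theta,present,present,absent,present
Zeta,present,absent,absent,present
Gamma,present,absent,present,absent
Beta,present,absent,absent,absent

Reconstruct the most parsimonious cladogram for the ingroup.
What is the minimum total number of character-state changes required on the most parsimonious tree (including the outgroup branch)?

Character polarity is set by the outgroup: the derived state is whichever differs from the outgroup's state, so for C3 the derived state is 'absent', and for the remaining characters it is 'present'.
C1 (derived state 'present') is shared by all ingroup taxa — unites the whole ingroup.
C2: derived state 'present' in Theta only — an autapomorphy, so it tells us nothing about relationships among taxa.
C3 (derived state 'absent') is shared by Beta, Theta, and Zeta — a synapomorphy uniting that clade.
Only Theta and Zeta show the derived state 'present' for C4, supporting them as a clade.
Most parsimonious ingroup topology: (((Theta,Zeta),Beta),Gamma).
Changes per character on this tree: C1: 1; C2: 1; C3: 1; C4: 1.
Total = 4.

4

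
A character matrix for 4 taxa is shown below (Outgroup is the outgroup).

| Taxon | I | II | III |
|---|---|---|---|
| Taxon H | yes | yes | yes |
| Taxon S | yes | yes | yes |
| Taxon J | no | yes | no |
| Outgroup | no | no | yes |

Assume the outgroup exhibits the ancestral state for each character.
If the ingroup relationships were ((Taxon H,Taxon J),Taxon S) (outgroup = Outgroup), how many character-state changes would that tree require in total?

4

Map each character onto ((Taxon H,Taxon J),Taxon S) (rooted by Outgroup) and count the minimum state changes it requires (Fitch parsimony):
I: 2; II: 1; III: 1.
Total tree length = 4.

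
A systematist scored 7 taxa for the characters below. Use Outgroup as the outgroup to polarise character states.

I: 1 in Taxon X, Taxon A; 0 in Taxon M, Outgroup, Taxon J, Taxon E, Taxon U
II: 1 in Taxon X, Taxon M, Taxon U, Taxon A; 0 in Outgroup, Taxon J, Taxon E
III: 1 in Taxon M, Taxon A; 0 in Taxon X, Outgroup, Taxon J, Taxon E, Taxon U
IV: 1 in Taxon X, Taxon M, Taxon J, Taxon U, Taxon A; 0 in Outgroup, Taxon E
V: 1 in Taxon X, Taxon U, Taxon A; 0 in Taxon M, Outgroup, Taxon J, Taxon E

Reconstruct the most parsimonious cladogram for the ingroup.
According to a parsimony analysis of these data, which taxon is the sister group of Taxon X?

Taxon A

The outgroup has state '0' for every character, so '1' is the derived state throughout.
Only Taxon A and Taxon X show the derived state '1' for I, supporting them as a clade.
II (derived state '1') is shared by Taxon A, Taxon M, Taxon U, and Taxon X — a synapomorphy uniting that clade.
III groups Taxon A and Taxon M, which is incompatible with the clades supported by the remaining characters; treating it as convergent (homoplasy) costs fewer steps than any alternative tree.
IV: derived state '1' in Taxon A, Taxon J, Taxon M, Taxon U, and Taxon X only — synapomorphy for {Taxon A, Taxon J, Taxon M, Taxon U, Taxon X}.
V: derived state '1' in Taxon A, Taxon U, and Taxon X only — synapomorphy for {Taxon A, Taxon U, Taxon X}.
Most parsimonious ingroup topology: (((((Taxon X,Taxon A),Taxon U),Taxon M),Taxon J),Taxon E).
Taxon X and Taxon A form a cherry on this tree, so they are sister taxa.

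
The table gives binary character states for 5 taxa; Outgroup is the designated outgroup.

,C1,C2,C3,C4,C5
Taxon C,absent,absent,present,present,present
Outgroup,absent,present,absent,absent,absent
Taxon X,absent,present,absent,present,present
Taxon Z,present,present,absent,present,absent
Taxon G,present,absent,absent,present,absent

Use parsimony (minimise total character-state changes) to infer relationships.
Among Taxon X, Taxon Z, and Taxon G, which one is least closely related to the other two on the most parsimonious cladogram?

Character polarity is set by the outgroup: the derived state is whichever differs from the outgroup's state, so for C2 the derived state is 'absent', and for the remaining characters it is 'present'.
C1 (derived state 'present') is shared by Taxon G and Taxon Z — a synapomorphy uniting that clade.
C2 (state 'absent') occurs in Taxon C and Taxon G but conflicts with the nesting implied by the other characters — most parsimoniously interpreted as homoplasy.
C3: derived state 'present' in Taxon C only — an autapomorphy, so it tells us nothing about relationships among taxa.
C4 (derived state 'present') is shared by all ingroup taxa — unites the whole ingroup.
C5: derived state 'present' in Taxon C and Taxon X only — synapomorphy for {Taxon C, Taxon X}.
Most parsimonious ingroup topology: ((Taxon G,Taxon Z),(Taxon C,Taxon X)).
Taxon Z and Taxon G share a more recent common ancestor with each other than either does with Taxon X, so Taxon X is the least closely related of the three.

Taxon X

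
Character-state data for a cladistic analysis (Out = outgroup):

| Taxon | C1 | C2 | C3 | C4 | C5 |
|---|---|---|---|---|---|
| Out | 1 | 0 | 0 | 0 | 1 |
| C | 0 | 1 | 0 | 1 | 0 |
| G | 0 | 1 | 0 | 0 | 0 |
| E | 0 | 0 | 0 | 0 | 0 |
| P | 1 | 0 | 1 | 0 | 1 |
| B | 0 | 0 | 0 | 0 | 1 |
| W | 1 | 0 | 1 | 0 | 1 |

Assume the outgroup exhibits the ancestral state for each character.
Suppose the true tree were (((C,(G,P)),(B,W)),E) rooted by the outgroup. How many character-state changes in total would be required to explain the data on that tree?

11

Map each character onto (((C,(G,P)),(B,W)),E) (rooted by Out) and count the minimum state changes it requires (Fitch parsimony):
C1: 3; C2: 2; C3: 2; C4: 1; C5: 3.
Total tree length = 11.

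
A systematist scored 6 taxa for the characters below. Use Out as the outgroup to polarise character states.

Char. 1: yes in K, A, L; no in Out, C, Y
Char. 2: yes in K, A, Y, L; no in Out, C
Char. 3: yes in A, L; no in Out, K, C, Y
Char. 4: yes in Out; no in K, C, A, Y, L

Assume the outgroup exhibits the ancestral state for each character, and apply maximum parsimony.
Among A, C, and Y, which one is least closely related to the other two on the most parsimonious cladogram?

C

Character polarity is set by the outgroup: the derived state is whichever differs from the outgroup's state, so for Char. 4 the derived state is 'no', and for the remaining characters it is 'yes'.
Char. 1: derived state 'yes' in A, K, and L only — synapomorphy for {A, K, L}.
Char. 2: derived state 'yes' in A, K, L, and Y only — synapomorphy for {A, K, L, Y}.
Char. 3: derived state 'yes' in A and L only — synapomorphy for {A, L}.
Char. 4 (derived state 'no') is shared by all ingroup taxa — unites the whole ingroup.
Most parsimonious ingroup topology: (((K,(A,L)),Y),C).
Y and A share a more recent common ancestor with each other than either does with C, so C is the least closely related of the three.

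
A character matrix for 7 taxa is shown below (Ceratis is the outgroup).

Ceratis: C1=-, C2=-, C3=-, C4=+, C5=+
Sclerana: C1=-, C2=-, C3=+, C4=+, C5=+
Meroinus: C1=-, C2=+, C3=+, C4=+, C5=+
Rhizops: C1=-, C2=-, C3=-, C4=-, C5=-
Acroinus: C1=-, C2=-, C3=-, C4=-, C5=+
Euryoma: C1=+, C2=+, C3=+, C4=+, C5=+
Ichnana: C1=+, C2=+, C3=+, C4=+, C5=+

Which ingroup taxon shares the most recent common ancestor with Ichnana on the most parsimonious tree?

Character polarity is set by the outgroup: the derived state is whichever differs from the outgroup's state, so for C4, C5 the derived state is '-', and for the remaining characters it is '+'.
C1: derived state '+' in Euryoma and Ichnana only — synapomorphy for {Euryoma, Ichnana}.
Only Euryoma, Ichnana, and Meroinus show the derived state '+' for C2, supporting them as a clade.
Only Euryoma, Ichnana, Meroinus, and Sclerana show the derived state '+' for C3, supporting them as a clade.
C4: derived state '-' in Acroinus and Rhizops only — synapomorphy for {Acroinus, Rhizops}.
C5 (derived state '-') is unique to Rhizops (autapomorphy; uninformative for grouping).
Most parsimonious ingroup topology: ((Sclerana,(Meroinus,(Euryoma,Ichnana))),(Rhizops,Acroinus)).
Ichnana and Euryoma form a cherry on this tree, so they are sister taxa.

Euryoma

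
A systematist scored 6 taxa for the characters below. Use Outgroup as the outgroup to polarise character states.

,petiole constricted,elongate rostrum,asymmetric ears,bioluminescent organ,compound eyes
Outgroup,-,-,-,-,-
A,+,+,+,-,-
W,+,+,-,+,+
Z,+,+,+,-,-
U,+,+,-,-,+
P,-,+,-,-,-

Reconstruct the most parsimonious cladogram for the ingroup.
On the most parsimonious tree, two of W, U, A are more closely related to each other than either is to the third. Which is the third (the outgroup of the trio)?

A

The outgroup has state '-' for every character, so '+' is the derived state throughout.
Only A, U, W, and Z show the derived state '+' for petiole constricted, supporting them as a clade.
All ingroup taxa share the derived state '+' for elongate rostrum; it defines the ingroup but does not resolve relationships within it.
asymmetric ears (derived state '+') is shared by A and Z — a synapomorphy uniting that clade.
bioluminescent organ (derived state '+') is unique to W (autapomorphy; uninformative for grouping).
Only U and W show the derived state '+' for compound eyes, supporting them as a clade.
Most parsimonious ingroup topology: (((A,Z),(W,U)),P).
U and W share a more recent common ancestor with each other than either does with A, so A is the least closely related of the three.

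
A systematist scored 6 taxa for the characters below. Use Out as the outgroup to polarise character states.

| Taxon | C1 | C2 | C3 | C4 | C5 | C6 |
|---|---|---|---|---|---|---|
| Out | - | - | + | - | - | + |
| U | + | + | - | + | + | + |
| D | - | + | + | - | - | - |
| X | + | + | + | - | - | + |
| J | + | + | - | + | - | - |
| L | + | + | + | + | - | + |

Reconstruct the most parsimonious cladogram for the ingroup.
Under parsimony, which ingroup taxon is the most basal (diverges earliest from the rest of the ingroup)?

Character polarity is set by the outgroup: the derived state is whichever differs from the outgroup's state, so for C3, C6 the derived state is '-', and for the remaining characters it is '+'.
Only J, L, U, and X show the derived state '+' for C1, supporting them as a clade.
C2 (derived state '+') is shared by all ingroup taxa — unites the whole ingroup.
C3 (derived state '-') is shared by J and U — a synapomorphy uniting that clade.
C4: derived state '+' in J, L, and U only — synapomorphy for {J, L, U}.
C5: derived state '+' in U only — an autapomorphy, so it tells us nothing about relationships among taxa.
C6 (state '-') occurs in D and J but conflicts with the nesting implied by the other characters — most parsimoniously interpreted as homoplasy.
Most parsimonious ingroup topology: (((L,(U,J)),X),D).
D is sister to the clade containing all other ingroup taxa, so it is the earliest-diverging (most basal) ingroup lineage.

D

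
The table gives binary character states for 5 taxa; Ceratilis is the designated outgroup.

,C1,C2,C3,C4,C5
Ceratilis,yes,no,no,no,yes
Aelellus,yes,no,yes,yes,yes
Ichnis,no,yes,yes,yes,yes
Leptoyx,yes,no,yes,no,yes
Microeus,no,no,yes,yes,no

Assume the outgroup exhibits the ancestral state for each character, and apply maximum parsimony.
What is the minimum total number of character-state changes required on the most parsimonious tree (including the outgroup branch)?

Character polarity is set by the outgroup: the derived state is whichever differs from the outgroup's state, so for C1, C5 the derived state is 'no', and for the remaining characters it is 'yes'.
C1 (derived state 'no') is shared by Ichnis and Microeus — a synapomorphy uniting that clade.
C2: derived state 'yes' in Ichnis only — an autapomorphy, so it tells us nothing about relationships among taxa.
All ingroup taxa share the derived state 'yes' for C3; it defines the ingroup but does not resolve relationships within it.
C4 (derived state 'yes') is shared by Aelellus, Ichnis, and Microeus — a synapomorphy uniting that clade.
C5 (derived state 'no') is unique to Microeus (autapomorphy; uninformative for grouping).
Most parsimonious ingroup topology: ((Aelellus,(Ichnis,Microeus)),Leptoyx).
Changes per character on this tree: C1: 1; C2: 1; C3: 1; C4: 1; C5: 1.
Total = 5.

5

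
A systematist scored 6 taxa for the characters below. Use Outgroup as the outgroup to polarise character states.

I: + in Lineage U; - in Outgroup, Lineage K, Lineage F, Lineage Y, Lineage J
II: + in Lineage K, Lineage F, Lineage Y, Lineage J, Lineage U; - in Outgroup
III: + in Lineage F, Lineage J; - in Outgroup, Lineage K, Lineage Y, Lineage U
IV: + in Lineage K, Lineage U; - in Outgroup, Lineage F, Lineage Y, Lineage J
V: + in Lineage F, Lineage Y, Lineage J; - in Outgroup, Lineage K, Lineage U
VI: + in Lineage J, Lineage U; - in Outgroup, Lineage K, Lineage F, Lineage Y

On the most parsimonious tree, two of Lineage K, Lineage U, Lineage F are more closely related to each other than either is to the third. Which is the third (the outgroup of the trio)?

Lineage F

The outgroup has state '-' for every character, so '+' is the derived state throughout.
I (derived state '+') is unique to Lineage U (autapomorphy; uninformative for grouping).
II (derived state '+') is shared by all ingroup taxa — unites the whole ingroup.
Only Lineage F and Lineage J show the derived state '+' for III, supporting them as a clade.
IV: derived state '+' in Lineage K and Lineage U only — synapomorphy for {Lineage K, Lineage U}.
V: derived state '+' in Lineage F, Lineage J, and Lineage Y only — synapomorphy for {Lineage F, Lineage J, Lineage Y}.
VI (state '+') occurs in Lineage J and Lineage U but conflicts with the nesting implied by the other characters — most parsimoniously interpreted as homoplasy.
Most parsimonious ingroup topology: ((Lineage K,Lineage U),((Lineage F,Lineage J),Lineage Y)).
Lineage K and Lineage U share a more recent common ancestor with each other than either does with Lineage F, so Lineage F is the least closely related of the three.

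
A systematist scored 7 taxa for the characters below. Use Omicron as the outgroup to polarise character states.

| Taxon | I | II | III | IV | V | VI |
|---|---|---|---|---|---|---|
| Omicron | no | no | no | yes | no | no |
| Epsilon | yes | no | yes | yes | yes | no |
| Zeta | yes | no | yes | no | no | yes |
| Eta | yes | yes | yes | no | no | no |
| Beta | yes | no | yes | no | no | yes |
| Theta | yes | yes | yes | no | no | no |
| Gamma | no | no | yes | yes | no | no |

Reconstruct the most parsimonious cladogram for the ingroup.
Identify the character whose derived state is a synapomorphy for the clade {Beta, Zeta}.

Character polarity is set by the outgroup: the derived state is whichever differs from the outgroup's state, so for IV the derived state is 'no', and for the remaining characters it is 'yes'.
Only Beta, Epsilon, Eta, Theta, and Zeta show the derived state 'yes' for I, supporting them as a clade.
II (derived state 'yes') is shared by Eta and Theta — a synapomorphy uniting that clade.
All ingroup taxa share the derived state 'yes' for III; it defines the ingroup but does not resolve relationships within it.
IV (derived state 'no') is shared by Beta, Eta, Theta, and Zeta — a synapomorphy uniting that clade.
V (derived state 'yes') is unique to Epsilon (autapomorphy; uninformative for grouping).
VI (derived state 'yes') is shared by Beta and Zeta — a synapomorphy uniting that clade.
Most parsimonious ingroup topology: ((Epsilon,((Zeta,Beta),(Eta,Theta))),Gamma).
The clade {Beta, Zeta} is supported by VI: its derived state 'yes' occurs in exactly those taxa and in no other taxon (including the outgroup).

VI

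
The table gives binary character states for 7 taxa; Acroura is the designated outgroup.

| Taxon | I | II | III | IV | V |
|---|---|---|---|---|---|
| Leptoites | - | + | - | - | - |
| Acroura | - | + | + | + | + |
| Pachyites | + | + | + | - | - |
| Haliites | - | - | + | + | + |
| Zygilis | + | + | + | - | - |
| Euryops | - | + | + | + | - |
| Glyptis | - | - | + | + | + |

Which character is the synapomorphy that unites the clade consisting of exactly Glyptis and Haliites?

Character polarity is set by the outgroup: the derived state is whichever differs from the outgroup's state, so for II, III, IV, V the derived state is '-', and for the remaining characters it is '+'.
I (derived state '+') is shared by Pachyites and Zygilis — a synapomorphy uniting that clade.
Only Glyptis and Haliites show the derived state '-' for II, supporting them as a clade.
III: derived state '-' in Leptoites only — an autapomorphy, so it tells us nothing about relationships among taxa.
IV: derived state '-' in Leptoites, Pachyites, and Zygilis only — synapomorphy for {Leptoites, Pachyites, Zygilis}.
V: derived state '-' in Euryops, Leptoites, Pachyites, and Zygilis only — synapomorphy for {Euryops, Leptoites, Pachyites, Zygilis}.
Most parsimonious ingroup topology: ((((Pachyites,Zygilis),Leptoites),Euryops),(Haliites,Glyptis)).
The clade {Glyptis, Haliites} is supported by II: its derived state '-' occurs in exactly those taxa and in no other taxon (including the outgroup).

II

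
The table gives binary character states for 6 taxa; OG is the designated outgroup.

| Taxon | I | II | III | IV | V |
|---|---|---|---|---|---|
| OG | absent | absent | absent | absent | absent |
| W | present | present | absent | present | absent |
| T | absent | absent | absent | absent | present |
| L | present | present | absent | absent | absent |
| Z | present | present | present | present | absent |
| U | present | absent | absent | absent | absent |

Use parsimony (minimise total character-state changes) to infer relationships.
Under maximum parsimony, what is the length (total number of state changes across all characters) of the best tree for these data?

The outgroup has state 'absent' for every character, so 'present' is the derived state throughout.
I (derived state 'present') is shared by L, U, W, and Z — a synapomorphy uniting that clade.
II (derived state 'present') is shared by L, W, and Z — a synapomorphy uniting that clade.
III (derived state 'present') is unique to Z (autapomorphy; uninformative for grouping).
IV (derived state 'present') is shared by W and Z — a synapomorphy uniting that clade.
V: derived state 'present' in T only — an autapomorphy, so it tells us nothing about relationships among taxa.
Most parsimonious ingroup topology: ((((W,Z),L),U),T).
Changes per character on this tree: I: 1; II: 1; III: 1; IV: 1; V: 1.
Total = 5.

5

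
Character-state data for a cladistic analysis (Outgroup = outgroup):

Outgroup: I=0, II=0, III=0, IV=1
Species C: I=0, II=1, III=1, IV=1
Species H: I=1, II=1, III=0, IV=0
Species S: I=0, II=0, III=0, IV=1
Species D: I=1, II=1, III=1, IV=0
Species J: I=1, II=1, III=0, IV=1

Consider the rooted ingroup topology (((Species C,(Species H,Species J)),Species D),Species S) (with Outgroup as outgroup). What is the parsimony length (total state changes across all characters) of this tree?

Map each character onto (((Species C,(Species H,Species J)),Species D),Species S) (rooted by Outgroup) and count the minimum state changes it requires (Fitch parsimony):
I: 2; II: 1; III: 2; IV: 2.
Total tree length = 7.

7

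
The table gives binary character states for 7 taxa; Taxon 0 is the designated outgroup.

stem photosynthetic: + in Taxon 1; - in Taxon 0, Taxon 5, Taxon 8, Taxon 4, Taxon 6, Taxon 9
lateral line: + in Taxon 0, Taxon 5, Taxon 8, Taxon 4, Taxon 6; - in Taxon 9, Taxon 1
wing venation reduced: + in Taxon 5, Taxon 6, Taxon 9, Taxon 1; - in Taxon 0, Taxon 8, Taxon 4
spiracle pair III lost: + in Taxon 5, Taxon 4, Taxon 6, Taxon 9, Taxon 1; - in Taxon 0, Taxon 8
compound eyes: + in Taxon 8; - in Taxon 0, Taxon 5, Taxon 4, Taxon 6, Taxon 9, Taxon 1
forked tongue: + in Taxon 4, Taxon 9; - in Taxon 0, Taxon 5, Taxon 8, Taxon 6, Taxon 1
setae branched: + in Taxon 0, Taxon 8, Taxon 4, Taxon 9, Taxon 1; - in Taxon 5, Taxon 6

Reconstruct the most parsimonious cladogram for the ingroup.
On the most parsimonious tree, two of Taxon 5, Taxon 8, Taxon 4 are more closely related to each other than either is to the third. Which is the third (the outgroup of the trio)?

Character polarity is set by the outgroup: the derived state is whichever differs from the outgroup's state, so for lateral line, setae branched the derived state is '-', and for the remaining characters it is '+'.
stem photosynthetic (derived state '+') is unique to Taxon 1 (autapomorphy; uninformative for grouping).
lateral line (derived state '-') is shared by Taxon 1 and Taxon 9 — a synapomorphy uniting that clade.
wing venation reduced (derived state '+') is shared by Taxon 1, Taxon 5, Taxon 6, and Taxon 9 — a synapomorphy uniting that clade.
spiracle pair III lost (derived state '+') is shared by Taxon 1, Taxon 4, Taxon 5, Taxon 6, and Taxon 9 — a synapomorphy uniting that clade.
compound eyes (derived state '+') is unique to Taxon 8 (autapomorphy; uninformative for grouping).
forked tongue groups Taxon 4 and Taxon 9, which is incompatible with the clades supported by the remaining characters; treating it as convergent (homoplasy) costs fewer steps than any alternative tree.
Only Taxon 5 and Taxon 6 show the derived state '-' for setae branched, supporting them as a clade.
Most parsimonious ingroup topology: ((Taxon 4,((Taxon 9,Taxon 1),(Taxon 5,Taxon 6))),Taxon 8).
Taxon 5 and Taxon 4 share a more recent common ancestor with each other than either does with Taxon 8, so Taxon 8 is the least closely related of the three.

Taxon 8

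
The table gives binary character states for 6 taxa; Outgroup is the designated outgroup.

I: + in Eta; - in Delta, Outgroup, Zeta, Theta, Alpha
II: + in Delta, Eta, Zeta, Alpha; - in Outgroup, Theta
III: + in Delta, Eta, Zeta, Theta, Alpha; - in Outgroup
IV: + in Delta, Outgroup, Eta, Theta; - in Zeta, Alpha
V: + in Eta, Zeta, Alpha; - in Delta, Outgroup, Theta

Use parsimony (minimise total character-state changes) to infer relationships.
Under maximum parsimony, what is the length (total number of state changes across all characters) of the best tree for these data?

5

Character polarity is set by the outgroup: the derived state is whichever differs from the outgroup's state, so for IV the derived state is '-', and for the remaining characters it is '+'.
I: derived state '+' in Eta only — an autapomorphy, so it tells us nothing about relationships among taxa.
II: derived state '+' in Alpha, Delta, Eta, and Zeta only — synapomorphy for {Alpha, Delta, Eta, Zeta}.
All ingroup taxa share the derived state '+' for III; it defines the ingroup but does not resolve relationships within it.
IV: derived state '-' in Alpha and Zeta only — synapomorphy for {Alpha, Zeta}.
Only Alpha, Eta, and Zeta show the derived state '+' for V, supporting them as a clade.
Most parsimonious ingroup topology: ((Delta,((Alpha,Zeta),Eta)),Theta).
Changes per character on this tree: I: 1; II: 1; III: 1; IV: 1; V: 1.
Total = 5.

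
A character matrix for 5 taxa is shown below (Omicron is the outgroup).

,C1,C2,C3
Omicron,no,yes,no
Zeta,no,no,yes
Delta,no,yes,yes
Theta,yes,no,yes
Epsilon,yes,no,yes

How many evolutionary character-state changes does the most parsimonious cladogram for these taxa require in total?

3

Character polarity is set by the outgroup: the derived state is whichever differs from the outgroup's state, so for C2 the derived state is 'no', and for the remaining characters it is 'yes'.
C1 (derived state 'yes') is shared by Epsilon and Theta — a synapomorphy uniting that clade.
Only Epsilon, Theta, and Zeta show the derived state 'no' for C2, supporting them as a clade.
All ingroup taxa share the derived state 'yes' for C3; it defines the ingroup but does not resolve relationships within it.
Most parsimonious ingroup topology: ((Zeta,(Theta,Epsilon)),Delta).
Changes per character on this tree: C1: 1; C2: 1; C3: 1.
Total = 3.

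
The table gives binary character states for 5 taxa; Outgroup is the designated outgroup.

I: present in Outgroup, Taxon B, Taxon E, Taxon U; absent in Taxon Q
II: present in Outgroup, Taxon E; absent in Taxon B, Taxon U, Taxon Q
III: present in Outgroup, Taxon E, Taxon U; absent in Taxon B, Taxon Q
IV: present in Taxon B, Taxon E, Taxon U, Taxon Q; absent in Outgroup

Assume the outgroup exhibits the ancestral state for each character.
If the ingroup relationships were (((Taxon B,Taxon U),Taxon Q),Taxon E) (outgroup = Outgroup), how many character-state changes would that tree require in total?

5

Map each character onto (((Taxon B,Taxon U),Taxon Q),Taxon E) (rooted by Outgroup) and count the minimum state changes it requires (Fitch parsimony):
I: 1; II: 1; III: 2; IV: 1.
Total tree length = 5.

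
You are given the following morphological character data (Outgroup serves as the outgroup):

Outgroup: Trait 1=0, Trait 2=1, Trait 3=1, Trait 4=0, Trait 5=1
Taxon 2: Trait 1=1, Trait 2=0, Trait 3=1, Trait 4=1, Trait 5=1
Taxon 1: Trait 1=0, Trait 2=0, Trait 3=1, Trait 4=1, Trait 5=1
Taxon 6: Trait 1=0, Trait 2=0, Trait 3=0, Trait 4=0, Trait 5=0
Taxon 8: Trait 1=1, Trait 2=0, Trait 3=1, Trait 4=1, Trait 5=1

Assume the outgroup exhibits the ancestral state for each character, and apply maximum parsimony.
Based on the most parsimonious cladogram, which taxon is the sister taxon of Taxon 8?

Character polarity is set by the outgroup: the derived state is whichever differs from the outgroup's state, so for Trait 2, Trait 3, Trait 5 the derived state is '0', and for the remaining characters it is '1'.
Only Taxon 2 and Taxon 8 show the derived state '1' for Trait 1, supporting them as a clade.
Trait 2 (derived state '0') is shared by all ingroup taxa — unites the whole ingroup.
Trait 3: derived state '0' in Taxon 6 only — an autapomorphy, so it tells us nothing about relationships among taxa.
Only Taxon 1, Taxon 2, and Taxon 8 show the derived state '1' for Trait 4, supporting them as a clade.
Trait 5 (derived state '0') is unique to Taxon 6 (autapomorphy; uninformative for grouping).
Most parsimonious ingroup topology: (((Taxon 2,Taxon 8),Taxon 1),Taxon 6).
Taxon 8 and Taxon 2 form a cherry on this tree, so they are sister taxa.

Taxon 2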